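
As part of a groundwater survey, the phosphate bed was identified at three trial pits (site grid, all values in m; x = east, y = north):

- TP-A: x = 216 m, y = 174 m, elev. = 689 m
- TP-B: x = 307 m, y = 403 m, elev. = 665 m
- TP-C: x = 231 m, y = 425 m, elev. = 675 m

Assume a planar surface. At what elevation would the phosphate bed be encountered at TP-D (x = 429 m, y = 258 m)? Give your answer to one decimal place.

654.1 m

Two edge vectors: TP-A→TP-B = (91, 229, -24), TP-A→TP-C = (15, 251, -14).
Normal n = (TP-A→TP-B) × (TP-A→TP-C) = (2818, 914, 19406).
So ∂z/∂x = −n_x/n_z = −0.14521 and ∂z/∂y = −n_y/n_z = −0.04710.
Intercept c from TP-A: 689 + 31.37 + 8.20 = 728.56.
At (429, 258): z = −62.3 − 12.2 + 728.56 = 654.1 m.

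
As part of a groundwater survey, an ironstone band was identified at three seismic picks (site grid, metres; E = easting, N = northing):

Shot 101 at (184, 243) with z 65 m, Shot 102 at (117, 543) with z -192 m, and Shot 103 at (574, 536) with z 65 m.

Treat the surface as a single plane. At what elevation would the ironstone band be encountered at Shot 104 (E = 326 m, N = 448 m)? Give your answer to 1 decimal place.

-7.1 m

Let the plane be z = a·E + b·N + c.
Shot 102−Shot 101: −67a + 300b = −257;  Shot 103−Shot 101: 390a + 293b = 0.
Solving gives a = 0.55113, b = −0.73358.
Then c = 65 − a·184 − b·243 = 141.85.
At (326, 448): z = 179.7 − 328.6 + 141.85 = -7.1 m.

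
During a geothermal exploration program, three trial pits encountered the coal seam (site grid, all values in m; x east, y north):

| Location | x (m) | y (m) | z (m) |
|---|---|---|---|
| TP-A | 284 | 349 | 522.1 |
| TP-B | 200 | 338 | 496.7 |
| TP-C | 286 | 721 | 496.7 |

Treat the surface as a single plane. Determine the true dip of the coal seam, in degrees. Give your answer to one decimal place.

17.7°

Let the plane be z = a·x + b·y + c.
TP-B−TP-A: −84a − 11b = −25.4;  TP-C−TP-A: 2a + 372b = −25.4.
Solving gives a = 0.31154, b = −0.06995.
Gradient magnitude |∇z| = √(a² + b²) = √(0.09706 + 0.00489) = 0.31930.
True dip = arctan(0.31930) = 17.7°, dipping toward WNW (azimuth ≈ 283°).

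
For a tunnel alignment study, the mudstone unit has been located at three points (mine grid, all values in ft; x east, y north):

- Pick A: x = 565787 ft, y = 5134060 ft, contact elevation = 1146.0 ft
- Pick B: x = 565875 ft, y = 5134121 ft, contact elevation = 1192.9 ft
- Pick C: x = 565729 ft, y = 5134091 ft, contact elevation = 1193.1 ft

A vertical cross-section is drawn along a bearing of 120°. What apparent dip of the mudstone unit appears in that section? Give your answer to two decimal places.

36.65°

Let the plane be z = a·x + b·y + c.
Pick B−Pick A: 88a + 61b = 46.9;  Pick C−Pick A: −58a + 31b = 47.1.
Solving gives a = −0.22649, b = 1.09560.
Unit vector along 120° is (sin 120°, cos 120°) = (0.8660, -0.5000).
Slope in that direction = a·(0.8660) + b·(-0.5000) = −0.74395.
Apparent dip = arctan|0.74395| = 36.65° (true dip is 48.2°, so apparent ≤ true as expected).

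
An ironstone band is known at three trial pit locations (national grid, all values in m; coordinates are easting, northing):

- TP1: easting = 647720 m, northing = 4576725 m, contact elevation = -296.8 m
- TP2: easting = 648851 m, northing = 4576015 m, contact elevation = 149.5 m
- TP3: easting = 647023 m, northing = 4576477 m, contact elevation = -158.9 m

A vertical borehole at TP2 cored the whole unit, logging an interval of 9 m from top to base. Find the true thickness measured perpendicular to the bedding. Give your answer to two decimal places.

Two edge vectors: TP1→TP2 = (1131, -710, 446.3), TP1→TP3 = (-697, -248, 137.9).
Normal n = (TP1→TP2) × (TP1→TP3) = (12773.4, -467036, -775358).
So ∂z/∂easting = −n_x/n_z = 0.01647 and ∂z/∂northing = −n_y/n_z = −0.60235.
|∇z| = √(a²+b²) = 0.60257, so dip δ = arctan(0.60257) = 31.07°.
True thickness = vertical thickness × cos δ = 9 × cos 31.07° = 7.71 m.

7.71 m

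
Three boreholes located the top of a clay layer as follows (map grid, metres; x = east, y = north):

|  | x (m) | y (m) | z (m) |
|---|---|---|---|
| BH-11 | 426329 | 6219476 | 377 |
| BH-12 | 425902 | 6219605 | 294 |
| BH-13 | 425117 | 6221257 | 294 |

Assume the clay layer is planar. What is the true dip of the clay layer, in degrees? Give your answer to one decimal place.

14.1°

Two edge vectors: BH-11→BH-12 = (-427, 129, -83), BH-11→BH-13 = (-1212, 1781, -83).
Normal n = (BH-11→BH-12) × (BH-11→BH-13) = (137116, 65155, -604139).
So ∂z/∂x = −n_x/n_z = 0.22696 and ∂z/∂y = −n_y/n_z = 0.10785.
Gradient magnitude |∇z| = √(a² + b²) = √(0.05151 + 0.01163) = 0.25128.
True dip = arctan(0.25128) = 14.1°, dipping toward WSW (azimuth ≈ 245°).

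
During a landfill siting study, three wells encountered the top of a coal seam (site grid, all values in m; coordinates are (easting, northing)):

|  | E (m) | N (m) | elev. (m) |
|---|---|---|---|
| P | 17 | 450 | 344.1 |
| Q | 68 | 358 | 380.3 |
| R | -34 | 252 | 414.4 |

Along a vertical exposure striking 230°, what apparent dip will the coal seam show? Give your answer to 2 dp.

11.30°

Let the plane be z = a·E + b·N + c.
Q−P: 51a − 92b = 36.2;  R−P: −51a − 198b = 70.3.
Solving gives a = 0.04733, b = −0.36724.
Unit vector along 230° is (sin 230°, cos 230°) = (-0.7660, -0.6428).
Slope in that direction = a·(-0.7660) + b·(-0.6428) = 0.19980.
Apparent dip = arctan|0.19980| = 11.30° (true dip is 20.3°, so apparent ≤ true as expected).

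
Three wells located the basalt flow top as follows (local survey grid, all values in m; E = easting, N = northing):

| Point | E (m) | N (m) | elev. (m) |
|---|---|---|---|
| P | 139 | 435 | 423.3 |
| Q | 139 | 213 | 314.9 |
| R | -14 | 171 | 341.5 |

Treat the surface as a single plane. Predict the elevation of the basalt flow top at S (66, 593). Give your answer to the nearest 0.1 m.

522.9 m

Let the plane be z = a·E + b·N + c.
Q−P: 0a − 222b = −108.4;  R−P: −153a − 264b = −81.8.
Solving gives a = −0.30790, b = 0.48829.
Then c = 423.3 − a·139 − b·435 = 253.69.
At (66, 593): z = −20.3 + 289.6 + 253.69 = 522.9 m.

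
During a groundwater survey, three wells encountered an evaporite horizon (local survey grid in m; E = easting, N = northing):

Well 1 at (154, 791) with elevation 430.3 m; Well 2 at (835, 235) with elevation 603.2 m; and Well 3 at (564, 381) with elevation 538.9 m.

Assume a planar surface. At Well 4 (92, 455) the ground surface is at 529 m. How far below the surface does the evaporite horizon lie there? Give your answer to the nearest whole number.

Two edge vectors: Well 1→Well 2 = (681, -556, 172.9), Well 1→Well 3 = (410, -410, 108.6).
Normal n = (Well 1→Well 2) × (Well 1→Well 3) = (10507.4, -3067.6, -51250).
So ∂z/∂E = −n_x/n_z = 0.20502 and ∂z/∂N = −n_y/n_z = −0.05986.
Intercept c from Well 1: 430.3 − 31.57 + 47.35 = 446.07.
At (92, 455): z_contact = 18.9 − 27.2 + 446.07 = 437.7 m.
Depth below ground = 529 − 437.7 = 91 m.

91 m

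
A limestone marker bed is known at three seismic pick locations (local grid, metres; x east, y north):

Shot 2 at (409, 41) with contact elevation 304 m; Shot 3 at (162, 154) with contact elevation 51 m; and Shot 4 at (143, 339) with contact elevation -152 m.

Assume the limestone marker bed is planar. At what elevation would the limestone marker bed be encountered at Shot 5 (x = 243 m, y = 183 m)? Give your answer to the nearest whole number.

Two edge vectors: Shot 2→Shot 3 = (-247, 113, -253), Shot 2→Shot 4 = (-266, 298, -456).
Normal n = (Shot 2→Shot 3) × (Shot 2→Shot 4) = (23866, -45334, -43548).
So ∂z/∂x = −n_x/n_z = 0.54804 and ∂z/∂y = −n_y/n_z = −1.04101.
Intercept c from Shot 2: 304 − 224.15 + 42.68 = 122.53.
At (243, 183): z = 133.2 − 190.5 + 122.53 = 65.2 m.

65 m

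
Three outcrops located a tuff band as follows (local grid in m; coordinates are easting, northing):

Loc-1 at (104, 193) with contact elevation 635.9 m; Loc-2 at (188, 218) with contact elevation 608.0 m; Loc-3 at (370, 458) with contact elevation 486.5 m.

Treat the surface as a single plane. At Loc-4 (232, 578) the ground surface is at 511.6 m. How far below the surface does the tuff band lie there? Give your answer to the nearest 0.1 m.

Let the plane be z = a·easting + b·northing + c.
Loc-2−Loc-1: 84a + 25b = −27.9;  Loc-3−Loc-1: 266a + 265b = −149.4.
Solving gives a = −0.23437, b = −0.32852.
Then c = 635.9 − a·104 − b·193 = 723.68.
At (232, 578): z_contact = −54.37 − 189.88 + 723.68 = 479.42 m.
Depth below ground = 511.6 − 479.42 = 32.2 m.

32.2 m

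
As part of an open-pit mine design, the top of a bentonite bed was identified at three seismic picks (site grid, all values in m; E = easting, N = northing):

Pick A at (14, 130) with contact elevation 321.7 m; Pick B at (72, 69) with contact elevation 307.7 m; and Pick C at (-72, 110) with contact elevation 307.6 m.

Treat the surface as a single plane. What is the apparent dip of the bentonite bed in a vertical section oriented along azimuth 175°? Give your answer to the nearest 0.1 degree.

Let the plane be z = a·E + b·N + c.
Pick B−Pick A: 58a − 61b = −14;  Pick C−Pick A: −86a − 20b = −14.1.
Solving gives a = 0.09056, b = 0.31561.
Unit vector along 175° is (sin 175°, cos 175°) = (0.0872, -0.9962).
Slope in that direction = a·(0.0872) + b·(-0.9962) = −0.30652.
Apparent dip = arctan|0.30652| = 17.0° (true dip is 18.2°, so apparent ≤ true as expected).

17.0°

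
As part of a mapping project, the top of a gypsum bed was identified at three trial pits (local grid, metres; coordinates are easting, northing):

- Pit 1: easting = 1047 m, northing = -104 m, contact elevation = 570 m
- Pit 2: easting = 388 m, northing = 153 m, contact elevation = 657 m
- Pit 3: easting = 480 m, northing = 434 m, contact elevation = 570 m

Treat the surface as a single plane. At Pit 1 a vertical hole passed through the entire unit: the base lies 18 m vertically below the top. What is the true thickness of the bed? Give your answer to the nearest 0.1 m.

17.1 m

Two edge vectors: Pit 1→Pit 2 = (-659, 257, 87), Pit 1→Pit 3 = (-567, 538, 0).
Normal n = (Pit 1→Pit 2) × (Pit 1→Pit 3) = (-46806, -49329, -208823).
So ∂z/∂easting = −n_x/n_z = −0.22414 and ∂z/∂northing = −n_y/n_z = −0.23622.
|∇z| = √(a²+b²) = 0.32564, so dip δ = arctan(0.32564) = 18.04°.
True thickness = vertical thickness × cos δ = 18 × cos 18.04° = 17.1 m.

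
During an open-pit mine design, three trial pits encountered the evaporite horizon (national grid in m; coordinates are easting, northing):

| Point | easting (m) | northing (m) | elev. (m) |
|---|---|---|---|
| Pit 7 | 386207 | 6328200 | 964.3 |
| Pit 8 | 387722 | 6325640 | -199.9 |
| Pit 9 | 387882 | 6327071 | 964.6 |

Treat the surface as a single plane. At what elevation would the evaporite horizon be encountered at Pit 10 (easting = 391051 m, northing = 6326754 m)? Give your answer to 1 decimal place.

2341.6 m

Let the plane be z = a·easting + b·northing + c.
Pit 8−Pit 7: 1515a − 2560b = −1164.2;  Pit 9−Pit 7: 1675a − 1129b = 0.3.
Solving gives a = 0.510229538, b = 0.756717871.
Then c = 964.3 − a·386207 − b·6328200 = −4984751.95.
At (391051, 6326754): z = 199525.8 + 4787567.8 − 4984751.95 = 2341.6 m.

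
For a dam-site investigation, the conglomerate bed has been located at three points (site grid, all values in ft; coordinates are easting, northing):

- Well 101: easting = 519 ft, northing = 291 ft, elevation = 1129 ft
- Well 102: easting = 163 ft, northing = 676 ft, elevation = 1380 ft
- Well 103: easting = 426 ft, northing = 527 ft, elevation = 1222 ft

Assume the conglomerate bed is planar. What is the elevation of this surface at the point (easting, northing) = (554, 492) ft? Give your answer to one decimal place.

1152.7 ft

Two edge vectors: Well 101→Well 102 = (-356, 385, 251), Well 101→Well 103 = (-93, 236, 93).
Normal n = (Well 101→Well 102) × (Well 101→Well 103) = (-23431, 9765, -48211).
So ∂z/∂easting = −n_x/n_z = −0.48601 and ∂z/∂northing = −n_y/n_z = 0.20255.
Intercept c from Well 101: 1129 + 252.24 − 58.94 = 1322.30.
At (554, 492): z = −269.2 + 99.7 + 1322.30 = 1152.7 ft.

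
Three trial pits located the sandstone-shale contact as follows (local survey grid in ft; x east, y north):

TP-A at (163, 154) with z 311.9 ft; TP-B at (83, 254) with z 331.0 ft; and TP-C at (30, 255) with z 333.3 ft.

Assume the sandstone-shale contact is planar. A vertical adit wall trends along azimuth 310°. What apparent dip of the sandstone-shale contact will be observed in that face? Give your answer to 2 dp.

Two edge vectors: TP-A→TP-B = (-80, 100, 19.1), TP-A→TP-C = (-133, 101, 21.4).
Normal n = (TP-A→TP-B) × (TP-A→TP-C) = (210.9, -828.3, 5220).
So ∂z/∂x = −n_x/n_z = −0.04040 and ∂z/∂y = −n_y/n_z = 0.15868.
Unit vector along 310° is (sin 310°, cos 310°) = (-0.7660, 0.6428).
Slope in that direction = a·(-0.7660) + b·(0.6428) = 0.13295.
Apparent dip = arctan|0.13295| = 7.57° (true dip is 9.3°, so apparent ≤ true as expected).

7.57°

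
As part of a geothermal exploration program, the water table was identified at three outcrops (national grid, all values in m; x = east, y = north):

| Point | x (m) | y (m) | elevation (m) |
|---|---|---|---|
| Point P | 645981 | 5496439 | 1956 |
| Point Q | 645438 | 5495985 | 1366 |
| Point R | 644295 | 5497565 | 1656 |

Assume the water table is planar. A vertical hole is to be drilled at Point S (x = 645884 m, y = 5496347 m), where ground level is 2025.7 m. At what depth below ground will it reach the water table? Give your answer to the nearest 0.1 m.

181.7 m

Two edge vectors: Point P→Point Q = (-543, -454, -590), Point P→Point R = (-1686, 1126, -300).
Normal n = (Point P→Point Q) × (Point P→Point R) = (800540, 831840, -1376862).
So ∂z/∂x = −n_x/n_z = 0.581423556 and ∂z/∂y = −n_y/n_z = 0.604156408.
Intercept c from Point P: 1956 − 375588.57 − 3320708.84 = −3694341.41.
At (645884, 5496347): z_contact = 375532.17 + 3320653.26 − 3694341.41 = 1844.02 m.
Depth below ground = 2025.7 − 1844.02 = 181.7 m.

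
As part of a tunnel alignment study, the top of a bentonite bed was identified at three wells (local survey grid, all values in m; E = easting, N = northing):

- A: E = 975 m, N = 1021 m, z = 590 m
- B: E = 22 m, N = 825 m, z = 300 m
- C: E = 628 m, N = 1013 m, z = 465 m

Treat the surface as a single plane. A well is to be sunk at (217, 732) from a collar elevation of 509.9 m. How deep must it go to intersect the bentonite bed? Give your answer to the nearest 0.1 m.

Let the plane be z = a·E + b·N + c.
B−A: −953a − 196b = −290;  C−A: −347a − 8b = −125.
Solving gives a = 0.367292, b = −0.306269.
Then c = 590 − a·975 − b·1021 = 544.59.
At (217, 732): z_contact = 79.70 − 224.19 + 544.59 = 400.10 m.
Depth below ground = 509.9 − 400.10 = 109.8 m.

109.8 m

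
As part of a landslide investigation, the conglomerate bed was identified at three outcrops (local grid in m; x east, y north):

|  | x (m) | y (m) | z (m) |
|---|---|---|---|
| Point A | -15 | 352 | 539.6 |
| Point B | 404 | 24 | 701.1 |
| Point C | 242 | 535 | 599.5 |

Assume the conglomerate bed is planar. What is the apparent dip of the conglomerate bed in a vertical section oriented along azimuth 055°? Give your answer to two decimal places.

Let the plane be z = a·x + b·y + c.
Point B−Point A: 419a − 328b = 161.5;  Point C−Point A: 257a + 183b = 59.9.
Solving gives a = 0.30565, b = −0.10193.
Unit vector along 055° is (sin 55°, cos 55°) = (0.8192, 0.5736).
Slope in that direction = a·(0.8192) + b·(0.5736) = 0.19191.
Apparent dip = arctan|0.19191| = 10.86° (true dip is 17.9°, so apparent ≤ true as expected).

10.86°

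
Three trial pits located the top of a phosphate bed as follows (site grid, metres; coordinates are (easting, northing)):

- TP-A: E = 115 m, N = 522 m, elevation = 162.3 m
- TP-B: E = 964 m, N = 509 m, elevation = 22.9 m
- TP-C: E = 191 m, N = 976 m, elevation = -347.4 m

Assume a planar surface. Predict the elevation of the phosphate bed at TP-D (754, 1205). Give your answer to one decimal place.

Two edge vectors: TP-A→TP-B = (849, -13, -139.4), TP-A→TP-C = (76, 454, -509.7).
Normal n = (TP-A→TP-B) × (TP-A→TP-C) = (69913.7, 422140.9, 386434).
So ∂z/∂E = −n_x/n_z = −0.180920 and ∂z/∂N = −n_y/n_z = −1.092401.
Intercept c from TP-A: 162.3 + 20.81 + 570.23 = 753.34.
At (754, 1205): z = −136.4 − 1316.3 + 753.34 = -699.4 m.

-699.4 m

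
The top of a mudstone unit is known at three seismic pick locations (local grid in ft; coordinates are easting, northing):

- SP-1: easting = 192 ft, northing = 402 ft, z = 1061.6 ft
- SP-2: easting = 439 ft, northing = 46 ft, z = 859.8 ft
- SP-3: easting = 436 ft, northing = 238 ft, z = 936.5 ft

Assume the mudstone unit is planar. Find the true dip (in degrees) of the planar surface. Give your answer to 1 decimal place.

25.0°

Let the plane be z = a·easting + b·northing + c.
SP-2−SP-1: 247a − 356b = −201.8;  SP-3−SP-1: 244a − 164b = −125.1.
Solving gives a = −0.24679, b = 0.39562.
Gradient magnitude |∇z| = √(a² + b²) = √(0.06091 + 0.15652) = 0.46629.
True dip = arctan(0.46629) = 25.0°, dipping toward SSE (azimuth ≈ 148°).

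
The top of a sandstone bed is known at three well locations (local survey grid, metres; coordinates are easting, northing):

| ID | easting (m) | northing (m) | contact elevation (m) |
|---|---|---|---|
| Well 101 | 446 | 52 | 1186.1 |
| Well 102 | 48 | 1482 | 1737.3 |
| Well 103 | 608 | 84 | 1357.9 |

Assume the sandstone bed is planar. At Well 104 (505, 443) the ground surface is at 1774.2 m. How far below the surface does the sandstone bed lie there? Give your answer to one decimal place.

280.8 m

Let the plane be z = a·easting + b·northing + c.
Well 102−Well 101: −398a + 1430b = 551.2;  Well 103−Well 101: 162a + 32b = 171.8.
Solving gives a = 0.933058, b = 0.645145.
Then c = 1186.1 − a·446 − b·52 = 736.41.
At (505, 443): z_contact = 471.19 + 285.80 + 736.41 = 1493.40 m.
Depth below ground = 1774.2 − 1493.40 = 280.8 m.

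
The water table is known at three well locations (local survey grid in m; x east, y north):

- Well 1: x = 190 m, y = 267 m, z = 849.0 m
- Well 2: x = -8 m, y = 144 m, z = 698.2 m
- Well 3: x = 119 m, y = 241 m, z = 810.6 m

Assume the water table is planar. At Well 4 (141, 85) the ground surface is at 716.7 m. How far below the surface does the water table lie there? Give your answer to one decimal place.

Two edge vectors: Well 1→Well 2 = (-198, -123, -150.8), Well 1→Well 3 = (-71, -26, -38.4).
Normal n = (Well 1→Well 2) × (Well 1→Well 3) = (802.4, 3103.6, -3585).
So ∂z/∂x = −n_x/n_z = 0.22382 and ∂z/∂y = −n_y/n_z = 0.86572.
Intercept c from Well 1: 849 − 42.53 − 231.15 = 575.33.
At (141, 85): z_contact = 31.56 + 73.59 + 575.33 = 680.47 m.
Depth below ground = 716.7 − 680.47 = 36.2 m.

36.2 m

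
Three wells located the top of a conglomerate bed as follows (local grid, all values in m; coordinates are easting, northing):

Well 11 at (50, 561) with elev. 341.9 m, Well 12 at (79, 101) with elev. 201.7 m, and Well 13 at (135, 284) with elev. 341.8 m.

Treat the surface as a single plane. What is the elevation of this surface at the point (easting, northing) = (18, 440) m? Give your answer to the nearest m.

256 m

Let the plane be z = a·easting + b·northing + c.
Well 12−Well 11: 29a − 460b = −140.2;  Well 13−Well 11: 85a − 277b = −0.1.
Solving gives a = 1.24857, b = 0.38350.
Then c = 341.9 − a·50 − b·561 = 64.33.
At (18, 440): z = 22.5 + 168.7 + 64.33 = 255.5 m.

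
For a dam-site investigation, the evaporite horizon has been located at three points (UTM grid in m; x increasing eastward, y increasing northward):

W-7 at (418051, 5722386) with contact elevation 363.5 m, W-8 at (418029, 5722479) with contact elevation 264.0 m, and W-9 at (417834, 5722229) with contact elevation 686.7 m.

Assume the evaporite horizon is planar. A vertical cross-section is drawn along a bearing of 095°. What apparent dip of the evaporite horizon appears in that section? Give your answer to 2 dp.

Two edge vectors: W-7→W-8 = (-22, 93, -99.5), W-7→W-9 = (-217, -157, 323.2).
Normal n = (W-7→W-8) × (W-7→W-9) = (14436.1, 28701.9, 23635).
So ∂z/∂x = −n_x/n_z = −0.61079 and ∂z/∂y = −n_y/n_z = −1.21438.
Unit vector along 095° is (sin 95°, cos 95°) = (0.9962, -0.0872).
Slope in that direction = a·(0.9962) + b·(-0.0872) = −0.50263.
Apparent dip = arctan|0.50263| = 26.69° (true dip is 53.7°, so apparent ≤ true as expected).

26.69°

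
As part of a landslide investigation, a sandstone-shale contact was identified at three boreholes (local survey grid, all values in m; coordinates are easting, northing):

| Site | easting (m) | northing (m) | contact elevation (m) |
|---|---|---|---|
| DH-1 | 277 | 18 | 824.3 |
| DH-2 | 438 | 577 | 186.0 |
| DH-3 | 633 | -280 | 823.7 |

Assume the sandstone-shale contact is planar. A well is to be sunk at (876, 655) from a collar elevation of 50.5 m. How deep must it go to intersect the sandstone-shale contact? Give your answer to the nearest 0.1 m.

274.2 m

Let the plane be z = a·easting + b·northing + c.
DH-2−DH-1: 161a + 559b = −638.3;  DH-3−DH-1: 356a − 298b = −0.6.
Solving gives a = −0.77151, b = −0.91965.
Then c = 824.3 − a·277 − b·18 = 1054.56.
At (876, 655): z_contact = −675.84 − 602.37 + 1054.56 = -223.65 m.
Depth below ground = 50.5 − (-223.65) = 274.2 m.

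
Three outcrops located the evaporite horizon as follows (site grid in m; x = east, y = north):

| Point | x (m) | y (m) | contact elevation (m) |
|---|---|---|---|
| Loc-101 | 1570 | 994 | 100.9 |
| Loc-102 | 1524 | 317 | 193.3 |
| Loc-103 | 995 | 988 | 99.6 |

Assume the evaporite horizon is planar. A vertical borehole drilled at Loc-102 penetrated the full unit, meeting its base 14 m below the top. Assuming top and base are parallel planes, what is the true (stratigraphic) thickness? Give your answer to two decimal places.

Two edge vectors: Loc-101→Loc-102 = (-46, -677, 92.4), Loc-101→Loc-103 = (-575, -6, -1.3).
Normal n = (Loc-101→Loc-102) × (Loc-101→Loc-103) = (1434.5, -53189.8, -388999).
So ∂z/∂x = −n_x/n_z = 0.00369 and ∂z/∂y = −n_y/n_z = −0.13674.
|∇z| = √(a²+b²) = 0.13678, so dip δ = arctan(0.13678) = 7.79°.
True thickness = vertical thickness × cos δ = 14 × cos 7.79° = 13.87 m.

13.87 m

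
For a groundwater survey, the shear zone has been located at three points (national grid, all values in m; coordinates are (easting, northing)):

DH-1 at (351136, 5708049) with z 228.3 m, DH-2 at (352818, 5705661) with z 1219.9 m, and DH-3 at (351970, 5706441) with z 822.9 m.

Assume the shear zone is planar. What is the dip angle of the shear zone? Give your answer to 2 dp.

Two edge vectors: DH-1→DH-2 = (1682, -2388, 991.6), DH-1→DH-3 = (834, -1608, 594.6).
Normal n = (DH-1→DH-2) × (DH-1→DH-3) = (174588, -173122.8, -713064).
So ∂z/∂E = −n_x/n_z = 0.24484 and ∂z/∂N = −n_y/n_z = −0.24279.
Gradient magnitude |∇z| = √(a² + b²) = √(0.05995 + 0.05895) = 0.34481.
True dip = arctan(0.34481) = 19.02°, dipping toward NW (azimuth ≈ 315°).

19.02°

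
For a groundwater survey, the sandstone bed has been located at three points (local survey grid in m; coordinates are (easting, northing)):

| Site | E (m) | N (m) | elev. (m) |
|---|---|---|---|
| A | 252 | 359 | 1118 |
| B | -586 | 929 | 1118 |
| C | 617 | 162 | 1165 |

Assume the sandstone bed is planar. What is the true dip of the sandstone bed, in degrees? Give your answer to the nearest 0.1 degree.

Two edge vectors: A→B = (-838, 570, 0), A→C = (365, -197, 47).
Normal n = (A→B) × (A→C) = (26790, 39386, -42964).
So ∂z/∂E = −n_x/n_z = 0.62355 and ∂z/∂N = −n_y/n_z = 0.91672.
Gradient magnitude |∇z| = √(a² + b²) = √(0.38881 + 0.84038) = 1.10869.
True dip = arctan(1.10869) = 48.0°, dipping toward SW (azimuth ≈ 214°).

48.0°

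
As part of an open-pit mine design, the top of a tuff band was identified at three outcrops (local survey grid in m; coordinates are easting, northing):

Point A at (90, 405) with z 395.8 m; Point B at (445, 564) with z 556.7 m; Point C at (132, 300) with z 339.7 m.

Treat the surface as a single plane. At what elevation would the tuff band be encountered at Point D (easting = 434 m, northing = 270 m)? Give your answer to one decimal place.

Two edge vectors: Point A→Point B = (355, 159, 160.9), Point A→Point C = (42, -105, -56.1).
Normal n = (Point A→Point B) × (Point A→Point C) = (7974.6, 26673.3, -43953).
So ∂z/∂easting = −n_x/n_z = 0.18143 and ∂z/∂northing = −n_y/n_z = 0.60686.
Intercept c from Point A: 395.8 − 16.33 − 245.78 = 133.69.
At (434, 270): z = 78.7 + 163.9 + 133.69 = 376.3 m.

376.3 m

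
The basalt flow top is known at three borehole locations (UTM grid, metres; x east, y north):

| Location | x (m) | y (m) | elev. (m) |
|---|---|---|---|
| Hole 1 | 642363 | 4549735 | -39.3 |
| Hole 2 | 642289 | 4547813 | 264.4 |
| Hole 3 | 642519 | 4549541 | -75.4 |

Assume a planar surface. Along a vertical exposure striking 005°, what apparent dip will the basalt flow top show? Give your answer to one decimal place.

Two edge vectors: Hole 1→Hole 2 = (-74, -1922, 303.7), Hole 1→Hole 3 = (156, -194, -36.1).
Normal n = (Hole 1→Hole 2) × (Hole 1→Hole 3) = (128302, 44705.8, 314188).
So ∂z/∂x = −n_x/n_z = −0.40836 and ∂z/∂y = −n_y/n_z = −0.14229.
Unit vector along 005° is (sin 5°, cos 5°) = (0.0872, 0.9962).
Slope in that direction = a·(0.0872) + b·(0.9962) = −0.17734.
Apparent dip = arctan|0.17734| = 10.1° (true dip is 23.4°, so apparent ≤ true as expected).

10.1°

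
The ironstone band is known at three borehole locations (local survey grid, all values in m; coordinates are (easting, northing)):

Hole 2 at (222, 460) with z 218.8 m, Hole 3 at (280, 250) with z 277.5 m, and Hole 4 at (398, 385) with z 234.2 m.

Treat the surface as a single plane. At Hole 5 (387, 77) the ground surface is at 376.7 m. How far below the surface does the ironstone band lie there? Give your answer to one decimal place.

53.0 m

Let the plane be z = a·E + b·N + c.
Hole 3−Hole 2: 58a − 210b = 58.7;  Hole 4−Hole 2: 176a − 75b = 15.4.
Solving gives a = −0.03583, b = −0.28942.
Then c = 218.8 − a·222 − b·460 = 359.89.
At (387, 77): z_contact = −13.87 − 22.29 + 359.89 = 323.74 m.
Depth below ground = 376.7 − 323.74 = 53.0 m.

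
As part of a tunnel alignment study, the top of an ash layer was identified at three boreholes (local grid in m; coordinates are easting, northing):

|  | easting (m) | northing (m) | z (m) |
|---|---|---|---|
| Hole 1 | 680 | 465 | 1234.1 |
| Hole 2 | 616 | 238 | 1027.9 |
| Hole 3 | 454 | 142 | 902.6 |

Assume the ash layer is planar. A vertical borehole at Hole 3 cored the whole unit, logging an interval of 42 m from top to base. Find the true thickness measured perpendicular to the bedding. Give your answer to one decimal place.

31.6 m

Let the plane be z = a·easting + b·northing + c.
Hole 2−Hole 1: −64a − 227b = −206.2;  Hole 3−Hole 1: −226a − 323b = −331.5.
Solving gives a = 0.28233, b = 0.82877.
|∇z| = √(a²+b²) = 0.87554, so dip δ = arctan(0.87554) = 41.20°.
True thickness = vertical thickness × cos δ = 42 × cos 41.20° = 31.6 m.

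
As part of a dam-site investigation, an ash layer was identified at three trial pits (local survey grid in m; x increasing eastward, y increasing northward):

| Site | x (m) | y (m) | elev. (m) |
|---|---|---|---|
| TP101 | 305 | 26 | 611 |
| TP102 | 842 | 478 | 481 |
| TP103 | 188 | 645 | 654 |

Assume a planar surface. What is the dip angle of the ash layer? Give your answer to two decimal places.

Let the plane be z = a·x + b·y + c.
TP102−TP101: 537a + 452b = −130;  TP103−TP101: −117a + 619b = 43.
Solving gives a = −0.25930, b = 0.02045.
Gradient magnitude |∇z| = √(a² + b²) = √(0.06724 + 0.00042) = 0.26011.
True dip = arctan(0.26011) = 14.58°, dipping toward E (azimuth ≈ 095°).

14.58°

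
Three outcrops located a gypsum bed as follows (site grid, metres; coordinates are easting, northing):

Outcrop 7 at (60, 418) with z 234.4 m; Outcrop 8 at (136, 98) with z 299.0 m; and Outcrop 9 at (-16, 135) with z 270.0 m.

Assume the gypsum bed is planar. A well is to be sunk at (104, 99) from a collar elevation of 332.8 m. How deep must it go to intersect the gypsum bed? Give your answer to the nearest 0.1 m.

38.8 m

Let the plane be z = a·easting + b·northing + c.
Outcrop 8−Outcrop 7: 76a − 320b = 64.6;  Outcrop 9−Outcrop 7: −76a − 283b = 35.6.
Solving gives a = 0.15034, b = −0.16617.
Then c = 234.4 − a·60 − b·418 = 294.84.
At (104, 99): z_contact = 15.64 − 16.45 + 294.84 = 294.02 m.
Depth below ground = 332.8 − 294.02 = 38.8 m.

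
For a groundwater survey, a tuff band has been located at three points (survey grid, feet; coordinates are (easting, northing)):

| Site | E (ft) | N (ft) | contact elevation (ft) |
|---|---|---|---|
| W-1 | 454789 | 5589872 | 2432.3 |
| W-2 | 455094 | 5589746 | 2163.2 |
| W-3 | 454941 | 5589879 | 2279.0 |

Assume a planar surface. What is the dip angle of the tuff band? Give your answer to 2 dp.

45.93°

Two edge vectors: W-1→W-2 = (305, -126, -269.1), W-1→W-3 = (152, 7, -153.3).
Normal n = (W-1→W-2) × (W-1→W-3) = (21199.5, 5853.3, 21287).
So ∂z/∂E = −n_x/n_z = −0.99589 and ∂z/∂N = −n_y/n_z = −0.27497.
Gradient magnitude |∇z| = √(a² + b²) = √(0.99180 + 0.07561) = 1.03315.
True dip = arctan(1.03315) = 45.93°, dipping toward ENE (azimuth ≈ 075°).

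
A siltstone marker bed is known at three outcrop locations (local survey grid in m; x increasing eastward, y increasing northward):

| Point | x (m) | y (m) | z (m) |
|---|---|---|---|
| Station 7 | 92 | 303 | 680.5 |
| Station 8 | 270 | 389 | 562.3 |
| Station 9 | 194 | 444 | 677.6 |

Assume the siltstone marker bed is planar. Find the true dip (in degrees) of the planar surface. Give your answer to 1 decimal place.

Let the plane be z = a·x + b·y + c.
Station 8−Station 7: 178a + 86b = −118.2;  Station 9−Station 7: 102a + 141b = −2.9.
Solving gives a = −1.00556, b = 0.70686.
Gradient magnitude |∇z| = √(a² + b²) = √(1.01115 + 0.49965) = 1.22915.
True dip = arctan(1.22915) = 50.9°, dipping toward SE (azimuth ≈ 125°).

50.9°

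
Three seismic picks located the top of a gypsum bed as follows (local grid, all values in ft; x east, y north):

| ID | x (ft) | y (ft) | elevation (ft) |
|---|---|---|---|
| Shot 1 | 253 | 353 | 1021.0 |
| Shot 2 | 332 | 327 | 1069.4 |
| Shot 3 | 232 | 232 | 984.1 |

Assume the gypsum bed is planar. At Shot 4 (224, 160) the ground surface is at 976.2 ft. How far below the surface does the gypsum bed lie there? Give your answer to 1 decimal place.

Two edge vectors: Shot 1→Shot 2 = (79, -26, 48.4), Shot 1→Shot 3 = (-21, -121, -36.9).
Normal n = (Shot 1→Shot 2) × (Shot 1→Shot 3) = (6815.8, 1898.7, -10105).
So ∂z/∂x = −n_x/n_z = 0.67450 and ∂z/∂y = −n_y/n_z = 0.18790.
Intercept c from Shot 1: 1021 − 170.65 − 66.33 = 784.02.
At (224, 160): z_contact = 151.09 + 30.06 + 784.02 = 965.18 ft.
Depth below ground = 976.2 − 965.18 = 11.0 ft.

11.0 ft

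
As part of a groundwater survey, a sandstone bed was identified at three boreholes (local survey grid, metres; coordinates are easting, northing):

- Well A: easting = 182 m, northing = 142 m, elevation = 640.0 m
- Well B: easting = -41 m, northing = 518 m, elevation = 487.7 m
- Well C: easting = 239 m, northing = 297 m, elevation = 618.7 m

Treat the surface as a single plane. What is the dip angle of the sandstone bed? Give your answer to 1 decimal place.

Let the plane be z = a·easting + b·northing + c.
Well B−Well A: −223a + 376b = −152.3;  Well C−Well A: 57a + 155b = −21.3.
Solving gives a = 0.27855, b = −0.23985.
Gradient magnitude |∇z| = √(a² + b²) = √(0.07759 + 0.05753) = 0.36758.
True dip = arctan(0.36758) = 20.2°, dipping toward NW (azimuth ≈ 311°).

20.2°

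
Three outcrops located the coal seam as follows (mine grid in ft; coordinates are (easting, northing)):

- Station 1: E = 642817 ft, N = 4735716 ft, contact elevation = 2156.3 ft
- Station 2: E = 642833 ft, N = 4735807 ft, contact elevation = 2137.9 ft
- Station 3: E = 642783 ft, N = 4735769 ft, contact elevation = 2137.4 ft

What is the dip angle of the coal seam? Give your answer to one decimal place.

16.8°

Let the plane be z = a·E + b·N + c.
Station 2−Station 1: 16a + 91b = −18.4;  Station 3−Station 1: −34a + 53b = −18.9.
Solving gives a = 0.18891, b = −0.23541.
Gradient magnitude |∇z| = √(a² + b²) = √(0.03569 + 0.05542) = 0.30184.
True dip = arctan(0.30184) = 16.8°, dipping toward NW (azimuth ≈ 321°).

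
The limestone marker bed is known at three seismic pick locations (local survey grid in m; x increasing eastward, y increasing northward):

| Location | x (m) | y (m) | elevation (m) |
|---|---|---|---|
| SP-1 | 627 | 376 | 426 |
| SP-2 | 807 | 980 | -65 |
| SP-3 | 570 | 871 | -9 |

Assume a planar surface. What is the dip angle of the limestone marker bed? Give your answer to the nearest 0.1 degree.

Let the plane be z = a·x + b·y + c.
SP-2−SP-1: 180a + 604b = −491;  SP-3−SP-1: −57a + 495b = −435.
Solving gives a = 0.15944, b = −0.86043.
Gradient magnitude |∇z| = √(a² + b²) = √(0.02542 + 0.74034) = 0.87508.
True dip = arctan(0.87508) = 41.2°, dipping toward N (azimuth ≈ 350°).

41.2°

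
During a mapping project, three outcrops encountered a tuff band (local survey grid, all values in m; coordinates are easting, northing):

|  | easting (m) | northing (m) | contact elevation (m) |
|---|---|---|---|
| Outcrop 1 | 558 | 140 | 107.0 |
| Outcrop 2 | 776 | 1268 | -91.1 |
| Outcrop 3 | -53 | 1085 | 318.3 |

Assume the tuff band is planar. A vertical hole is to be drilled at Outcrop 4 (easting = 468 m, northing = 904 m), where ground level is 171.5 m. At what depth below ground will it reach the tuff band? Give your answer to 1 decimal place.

85.7 m

Two edge vectors: Outcrop 1→Outcrop 2 = (218, 1128, -198.1), Outcrop 1→Outcrop 3 = (-611, 945, 211.3).
Normal n = (Outcrop 1→Outcrop 2) × (Outcrop 1→Outcrop 3) = (425550.9, 74975.7, 895218).
So ∂z/∂easting = −n_x/n_z = −0.475360 and ∂z/∂northing = −n_y/n_z = −0.083751.
Intercept c from Outcrop 1: 107 + 265.25 + 11.73 = 383.98.
At (468, 904): z_contact = −222.47 − 75.71 + 383.98 = 85.80 m.
Depth below ground = 171.5 − 85.80 = 85.7 m.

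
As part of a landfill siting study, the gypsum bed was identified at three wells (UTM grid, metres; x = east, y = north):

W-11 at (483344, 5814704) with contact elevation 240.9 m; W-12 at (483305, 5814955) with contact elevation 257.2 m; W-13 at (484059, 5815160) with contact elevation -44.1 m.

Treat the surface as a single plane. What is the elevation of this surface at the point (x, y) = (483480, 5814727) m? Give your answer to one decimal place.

186.5 m

Two edge vectors: W-11→W-12 = (-39, 251, 16.3), W-11→W-13 = (715, 456, -285).
Normal n = (W-11→W-12) × (W-11→W-13) = (-78967.8, 539.5, -197249).
So ∂z/∂x = −n_x/n_z = −0.400345756 and ∂z/∂y = −n_y/n_z = 0.002735122.
Intercept c from W-11: 240.9 + 193504.72 − 15903.92 = 177841.70.
At (483480, 5814727): z = −193559.2 + 15904.0 + 177841.70 = 186.5 m.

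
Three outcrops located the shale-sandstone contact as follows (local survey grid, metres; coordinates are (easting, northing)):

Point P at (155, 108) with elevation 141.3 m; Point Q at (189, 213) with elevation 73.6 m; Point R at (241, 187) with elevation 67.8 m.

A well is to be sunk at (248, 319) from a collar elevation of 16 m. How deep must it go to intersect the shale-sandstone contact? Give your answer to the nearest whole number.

20 m

Let the plane be z = a·E + b·N + c.
Point Q−Point P: 34a + 105b = −67.7;  Point R−Point P: 86a + 79b = −73.5.
Solving gives a = −0.37346, b = −0.52383.
Then c = 141.3 − a·155 − b·108 = 255.76.
At (248, 319): z_contact = −92.6 − 167.1 + 255.76 = -4.0 m.
Depth below ground = 16 − (-4.0) = 20 m.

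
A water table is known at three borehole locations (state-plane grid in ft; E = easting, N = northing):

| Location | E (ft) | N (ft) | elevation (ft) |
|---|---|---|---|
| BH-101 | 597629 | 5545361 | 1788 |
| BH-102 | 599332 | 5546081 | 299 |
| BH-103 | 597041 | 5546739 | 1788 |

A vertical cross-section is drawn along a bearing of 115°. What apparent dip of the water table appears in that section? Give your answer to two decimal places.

28.27°

Two edge vectors: BH-101→BH-102 = (1703, 720, -1489), BH-101→BH-103 = (-588, 1378, 0).
Normal n = (BH-101→BH-102) × (BH-101→BH-103) = (2051842, 875532, 2770094).
So ∂z/∂E = −n_x/n_z = −0.74071 and ∂z/∂N = −n_y/n_z = −0.31607.
Unit vector along 115° is (sin 115°, cos 115°) = (0.9063, -0.4226).
Slope in that direction = a·(0.9063) + b·(-0.4226) = −0.53774.
Apparent dip = arctan|0.53774| = 28.27° (true dip is 38.8°, so apparent ≤ true as expected).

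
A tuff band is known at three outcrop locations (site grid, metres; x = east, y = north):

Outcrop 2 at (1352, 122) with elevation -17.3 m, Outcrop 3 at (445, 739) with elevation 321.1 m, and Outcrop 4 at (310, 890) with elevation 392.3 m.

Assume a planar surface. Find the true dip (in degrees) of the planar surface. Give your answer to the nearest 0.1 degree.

Let the plane be z = a·x + b·y + c.
Outcrop 3−Outcrop 2: −907a + 617b = 338.4;  Outcrop 4−Outcrop 2: −1042a + 768b = 409.6.
Solving gives a = −0.13358, b = 0.35210.
Gradient magnitude |∇z| = √(a² + b²) = √(0.01784 + 0.12397) = 0.37659.
True dip = arctan(0.37659) = 20.6°, dipping toward SSE (azimuth ≈ 159°).

20.6°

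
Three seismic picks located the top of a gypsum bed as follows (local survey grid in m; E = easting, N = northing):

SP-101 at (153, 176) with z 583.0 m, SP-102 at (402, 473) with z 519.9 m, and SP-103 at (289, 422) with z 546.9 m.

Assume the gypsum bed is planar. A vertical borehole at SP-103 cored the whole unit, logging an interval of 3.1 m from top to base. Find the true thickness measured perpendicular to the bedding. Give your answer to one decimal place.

3.0 m

Two edge vectors: SP-101→SP-102 = (249, 297, -63.1), SP-101→SP-103 = (136, 246, -36.1).
Normal n = (SP-101→SP-102) × (SP-101→SP-103) = (4800.9, 407.3, 20862).
So ∂z/∂E = −n_x/n_z = −0.23013 and ∂z/∂N = −n_y/n_z = −0.01952.
|∇z| = √(a²+b²) = 0.23095, so dip δ = arctan(0.23095) = 13.00°.
True thickness = vertical thickness × cos δ = 3.1 × cos 13.00° = 3.0 m.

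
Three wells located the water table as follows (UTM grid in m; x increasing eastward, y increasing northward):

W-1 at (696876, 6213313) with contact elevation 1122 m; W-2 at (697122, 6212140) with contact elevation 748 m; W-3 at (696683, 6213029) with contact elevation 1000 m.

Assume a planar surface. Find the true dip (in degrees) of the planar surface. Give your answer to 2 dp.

20.14°

Let the plane be z = a·x + b·y + c.
W-2−W-1: 246a − 1173b = −374;  W-3−W-1: −193a − 284b = −122.
Solving gives a = 0.12452, b = 0.34496.
Gradient magnitude |∇z| = √(a² + b²) = √(0.01551 + 0.11899) = 0.36674.
True dip = arctan(0.36674) = 20.14°, dipping toward SSW (azimuth ≈ 200°).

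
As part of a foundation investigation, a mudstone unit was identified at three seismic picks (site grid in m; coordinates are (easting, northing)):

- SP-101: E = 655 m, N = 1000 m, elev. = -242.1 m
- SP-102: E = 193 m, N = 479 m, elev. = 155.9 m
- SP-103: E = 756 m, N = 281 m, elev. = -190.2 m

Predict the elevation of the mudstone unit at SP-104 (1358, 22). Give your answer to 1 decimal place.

-552.4 m

Let the plane be z = a·E + b·N + c.
SP-102−SP-101: −462a − 521b = 398;  SP-103−SP-101: 101a − 719b = 51.9.
Solving gives a = −0.673396, b = −0.166777.
Then c = -242.1 − a·655 − b·1000 = 365.75.
At (1358, 22): z = −914.5 − 3.7 + 365.75 = -552.4 m.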